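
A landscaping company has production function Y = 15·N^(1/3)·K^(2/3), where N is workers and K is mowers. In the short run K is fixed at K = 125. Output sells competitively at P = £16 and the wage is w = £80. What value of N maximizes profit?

N* = 125

With K = 125, MP_N = (1/3)·15·N^(-2/3)·125^(2/3) = 125·N^(-2/3).
Profit maximization for a price taker requires P·MP_N = w: 16·125·N^(-2/3) = 80.
So N^(-2/3) = 0.04, which gives N = 125.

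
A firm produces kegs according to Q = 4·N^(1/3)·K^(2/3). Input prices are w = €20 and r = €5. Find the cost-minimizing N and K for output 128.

Cost minimization requires the marginal rate of technical substitution to equal the input-price ratio: MP_N/MP_K = w/r.
Here MP_N/MP_K = (1/3)·(K/N)/(2/3) = 0.5·(K/N). Setting this equal to 20/5 = 4 gives K = 8N.
Substituting into Q = 128: 4·N^(1/3)·(8N)^(2/3) = 128.
Solving, N = 8 and K = 64.

N* = 8, K* = 64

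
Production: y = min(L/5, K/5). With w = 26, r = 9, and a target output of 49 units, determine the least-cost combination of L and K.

With a fixed-proportions technology, the cost-minimizing bundle uses no slack in either input: L/5 = K/5 = y.
So L = 5·49 = 245 and K = 5·49 = 245.

L* = 245, K* = 245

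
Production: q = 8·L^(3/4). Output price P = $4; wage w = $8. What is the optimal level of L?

MP_L = (3/4)·8·L^(-1/4) = 6·L^(-1/4).
Profit maximization for a price taker requires P·MP_L = w: 4·6·L^(-1/4) = 8.
So L^(-1/4) = 1/3, which gives L = 81.

L* = 81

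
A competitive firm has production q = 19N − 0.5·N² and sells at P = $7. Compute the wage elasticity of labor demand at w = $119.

From P·MP_N = w with MP_N = 19 − N, labor demand is N(w) = 19 − w/7.
dN/dw = −1/(7) = -1/7.
At w = 119, N = 2, so ε = (dN/dw)·(w/N) = (-1/7)·(119/2) = -8.5.

ε = -8.5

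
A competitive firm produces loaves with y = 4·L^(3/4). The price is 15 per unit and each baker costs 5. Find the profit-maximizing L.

MP_L = (3/4)·4·L^(-1/4) = 3·L^(-1/4).
Profit maximization for a price taker requires P·MP_L = w: 15·3·L^(-1/4) = 5.
So L^(-1/4) = 1/9, which gives L = 6561.

L* = 6561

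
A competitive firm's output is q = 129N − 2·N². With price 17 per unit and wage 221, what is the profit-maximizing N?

The marginal product of N is MP_N = 129 − 4N.
A price-taking firm hires until the value of the marginal product equals the wage: P·MP_N = w, so 17·(129 − 4N) = 221.
Then 129 − 4N = 13, giving N = 29.

N* = 29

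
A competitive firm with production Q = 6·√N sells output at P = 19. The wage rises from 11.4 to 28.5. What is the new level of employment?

From P·MP_N = w with MP_N = 3·N^(-1/2), the labor demand is N(w) = (57/w)^(2).
At w = 11.4: N = 25. At w = 28.5: N = 4.

N* = 4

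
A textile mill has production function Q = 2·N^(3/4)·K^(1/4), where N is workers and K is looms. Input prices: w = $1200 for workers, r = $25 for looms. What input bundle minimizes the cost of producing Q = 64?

N* = 16, K* = 256

Cost minimization requires the marginal rate of technical substitution to equal the input-price ratio: MP_N/MP_K = w/r.
Here MP_N/MP_K = (3/4)·(K/N)/(1/4) = 3·(K/N). Setting this equal to 1200/25 = 48 gives K = 16N.
Substituting into Q = 64: 2·N^(3/4)·(16N)^(1/4) = 64.
Solving, N = 16 and K = 256.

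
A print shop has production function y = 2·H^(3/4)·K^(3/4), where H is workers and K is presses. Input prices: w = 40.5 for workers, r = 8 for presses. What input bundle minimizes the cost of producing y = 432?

H* = 16, K* = 81

Cost minimization requires the marginal rate of technical substitution to equal the input-price ratio: MP_H/MP_K = w/r.
Here MP_H/MP_K = (3/4)·(K/H)/(3/4) = (K/H). Setting this equal to 40.5/8 = 5.0625 gives K = 5.0625H.
Substituting into y = 432: 2·H^(3/4)·(5.0625H)^(3/4) = 432.
Solving, H = 16 and K = 81.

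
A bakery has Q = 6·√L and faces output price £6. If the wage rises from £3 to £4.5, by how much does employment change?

From P·MP_L = w with MP_L = 3·L^(-1/2), the labor demand is L(w) = (18/w)^(2).
At w = 3: L = 36. At w = 4.5: L = 16.
ΔL = 16 − 36 = -20.

ΔL = -20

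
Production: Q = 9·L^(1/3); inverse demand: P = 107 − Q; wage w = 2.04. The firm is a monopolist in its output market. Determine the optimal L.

L* = 125

Marginal revenue from the inverse demand is MR = 107 − 2Q.
The marginal product is MP_L = 3·L^(-2/3).
A monopolist hires until marginal revenue product equals the wage: MR·MP_L = w.
At L, Q = 9·L^(1/3). Substituting and solving: (107 − 18·L^(1/3))·3·L^(-2/3) = 2.04 gives L = 125.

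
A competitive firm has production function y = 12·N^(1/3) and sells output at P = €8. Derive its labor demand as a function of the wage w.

MP_N = (1/3)·12·N^(-2/3) = 4·N^(-2/3).
Setting P·MP_N = w: 32·N^(-2/3) = w.
Solving for N: N^(-2/3) = w/32, so N = (32/w)^(3/2).

N(w) = (32/w)^(3/2)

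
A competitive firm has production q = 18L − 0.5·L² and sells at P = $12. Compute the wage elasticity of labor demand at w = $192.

From P·MP_L = w with MP_L = 18 − L, labor demand is L(w) = 18 − w/12.
dL/dw = −1/(12) = -1/12.
At w = 192, L = 2, so ε = (dL/dw)·(w/L) = (-1/12)·(192/2) = -8.

ε = -8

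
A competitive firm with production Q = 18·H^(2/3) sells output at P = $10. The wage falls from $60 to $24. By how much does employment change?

ΔH = 117

From P·MP_H = w with MP_H = 12·H^(-1/3), the labor demand is H(w) = (120/w)^(3).
At w = 60: H = 8. At w = 24: H = 125.
ΔH = 125 − 8 = 117.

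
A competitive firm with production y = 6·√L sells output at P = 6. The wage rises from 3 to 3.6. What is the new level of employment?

From P·MP_L = w with MP_L = 3·L^(-1/2), the labor demand is L(w) = (18/w)^(2).
At w = 3: L = 36. At w = 3.6: L = 25.

L* = 25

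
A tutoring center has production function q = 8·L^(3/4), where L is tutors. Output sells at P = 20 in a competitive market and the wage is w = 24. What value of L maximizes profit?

L* = 625

MP_L = (3/4)·8·L^(-1/4) = 6·L^(-1/4).
Profit maximization for a price taker requires P·MP_L = w: 20·6·L^(-1/4) = 24.
So L^(-1/4) = 0.2, which gives L = 625.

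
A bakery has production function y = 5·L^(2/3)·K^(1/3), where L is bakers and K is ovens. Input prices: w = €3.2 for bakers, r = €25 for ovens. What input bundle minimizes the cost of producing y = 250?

Cost minimization requires the marginal rate of technical substitution to equal the input-price ratio: MP_L/MP_K = w/r.
Here MP_L/MP_K = (2/3)·(K/L)/(1/3) = 2·(K/L). Setting this equal to 3.2/25 = 0.128 gives K = 0.064L.
Substituting into y = 250: 5·L^(2/3)·(0.064L)^(1/3) = 250.
Solving, L = 125 and K = 8.

L* = 125, K* = 8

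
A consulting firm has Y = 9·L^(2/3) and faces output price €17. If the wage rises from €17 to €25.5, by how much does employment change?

ΔL = -152

From P·MP_L = w with MP_L = 6·L^(-1/3), the labor demand is L(w) = (102/w)^(3).
At w = 17: L = 216. At w = 25.5: L = 64.
ΔL = 64 − 216 = -152.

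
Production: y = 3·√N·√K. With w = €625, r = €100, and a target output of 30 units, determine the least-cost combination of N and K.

N* = 4, K* = 25

Cost minimization requires the marginal rate of technical substitution to equal the input-price ratio: MP_N/MP_K = w/r.
Here MP_N/MP_K = (1/2)·(K/N)/(1/2) = (K/N). Setting this equal to 625/100 = 6.25 gives K = 6.25N.
Substituting into y = 30: 3·N^(1/2)·(6.25N)^(1/2) = 30.
Solving, N = 4 and K = 25.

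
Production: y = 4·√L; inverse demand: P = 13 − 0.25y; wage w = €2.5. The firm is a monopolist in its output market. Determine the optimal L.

Marginal revenue from the inverse demand is MR = 13 − 0.5y.
The marginal product is MP_L = 2·L^(-1/2).
A monopolist hires until marginal revenue product equals the wage: MR·MP_L = w.
At L, y = 4·√L. Substituting and solving: (13 − 2·√L)·2·L^(-1/2) = 2.5 gives L = 16.

L* = 16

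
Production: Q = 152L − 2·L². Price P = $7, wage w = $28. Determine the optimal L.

The marginal product of L is MP_L = 152 − 4L.
A price-taking firm hires until the value of the marginal product equals the wage: P·MP_L = w, so 7·(152 − 4L) = 28.
Then 152 − 4L = 4, giving L = 37.

L* = 37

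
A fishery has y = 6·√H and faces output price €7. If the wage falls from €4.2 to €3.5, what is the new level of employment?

H* = 36

From P·MP_H = w with MP_H = 3·H^(-1/2), the labor demand is H(w) = (21/w)^(2).
At w = 4.2: H = 25. At w = 3.5: H = 36.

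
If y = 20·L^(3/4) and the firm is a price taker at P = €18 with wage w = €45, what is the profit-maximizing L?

L* = 1296

MP_L = (3/4)·20·L^(-1/4) = 15·L^(-1/4).
Profit maximization for a price taker requires P·MP_L = w: 18·15·L^(-1/4) = 45.
So L^(-1/4) = 1/6, which gives L = 1296.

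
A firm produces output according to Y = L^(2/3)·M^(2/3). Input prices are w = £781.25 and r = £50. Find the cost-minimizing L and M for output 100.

Cost minimization requires the marginal rate of technical substitution to equal the input-price ratio: MP_L/MP_M = w/r.
Here MP_L/MP_M = (2/3)·(M/L)/(2/3) = (M/L). Setting this equal to 781.25/50 = 15.625 gives M = 15.625L.
Substituting into Y = 100: L^(2/3)·(15.625L)^(2/3) = 100.
Solving, L = 8 and M = 125.

L* = 8, M* = 125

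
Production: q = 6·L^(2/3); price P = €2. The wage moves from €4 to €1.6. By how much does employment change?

ΔL = 117

From P·MP_L = w with MP_L = 4·L^(-1/3), the labor demand is L(w) = (8/w)^(3).
At w = 4: L = 8. At w = 1.6: L = 125.
ΔL = 125 − 8 = 117.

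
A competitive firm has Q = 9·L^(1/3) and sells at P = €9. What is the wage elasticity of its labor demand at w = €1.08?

ε = -1.5

MP_L = (1/3)·9·L^(-2/3), so P·MP_L = w gives 27·L^(-2/3) = w.
Solving, L(w) = (27/w)^(3/2). This is a constant-elasticity form: L ∝ w^(−3/2), so ε = −3/2.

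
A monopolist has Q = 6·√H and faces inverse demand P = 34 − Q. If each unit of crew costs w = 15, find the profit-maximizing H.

Marginal revenue from the inverse demand is MR = 34 − 2Q.
The marginal product is MP_H = 3·H^(-1/2).
A monopolist hires until marginal revenue product equals the wage: MR·MP_H = w.
At H, Q = 6·√H. Substituting and solving: (34 − 12·√H)·3·H^(-1/2) = 15 gives H = 4.

H* = 4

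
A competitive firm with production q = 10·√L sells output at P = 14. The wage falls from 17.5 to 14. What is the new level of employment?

From P·MP_L = w with MP_L = 5·L^(-1/2), the labor demand is L(w) = (70/w)^(2).
At w = 17.5: L = 16. At w = 14: L = 25.

L* = 25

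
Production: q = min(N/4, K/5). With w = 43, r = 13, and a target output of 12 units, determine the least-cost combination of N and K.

N* = 48, K* = 60

With a fixed-proportions technology, the cost-minimizing bundle uses no slack in either input: N/4 = K/5 = q.
So N = 4·12 = 48 and K = 5·12 = 60.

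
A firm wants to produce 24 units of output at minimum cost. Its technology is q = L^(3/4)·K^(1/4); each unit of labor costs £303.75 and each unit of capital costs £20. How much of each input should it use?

Cost minimization requires the marginal rate of technical substitution to equal the input-price ratio: MP_L/MP_K = w/r.
Here MP_L/MP_K = (3/4)·(K/L)/(1/4) = 3·(K/L). Setting this equal to 303.75/20 = 15.1875 gives K = 5.0625L.
Substituting into q = 24: L^(3/4)·(5.0625L)^(1/4) = 24.
Solving, L = 16 and K = 81.

L* = 16, K* = 81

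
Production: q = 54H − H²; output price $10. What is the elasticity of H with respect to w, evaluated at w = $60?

ε = -0.125

From P·MP_H = w with MP_H = 54 − 2H, labor demand is H(w) = (54 − w/10)/2.
dH/dw = −1/(20) = -0.05.
At w = 60, H = 24, so ε = (dH/dw)·(w/H) = (-0.05)·(60/24) = -0.125.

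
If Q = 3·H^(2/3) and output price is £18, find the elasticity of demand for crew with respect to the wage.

ε = -3

MP_H = (2/3)·3·H^(-1/3), so P·MP_H = w gives 36·H^(-1/3) = w.
Solving, H(w) = (36/w)^(3). This is a constant-elasticity form: H ∝ w^(−3), so ε = −3.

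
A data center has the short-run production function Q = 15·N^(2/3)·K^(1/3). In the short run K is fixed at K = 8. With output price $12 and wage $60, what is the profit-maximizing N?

N* = 64

With K = 8, MP_N = (2/3)·15·N^(-1/3)·8^(1/3) = 20·N^(-1/3).
Profit maximization for a price taker requires P·MP_N = w: 12·20·N^(-1/3) = 60.
So N^(-1/3) = 0.25, which gives N = 64.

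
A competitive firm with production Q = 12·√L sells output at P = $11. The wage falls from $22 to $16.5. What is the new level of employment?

From P·MP_L = w with MP_L = 6·L^(-1/2), the labor demand is L(w) = (66/w)^(2).
At w = 22: L = 9. At w = 16.5: L = 16.

L* = 16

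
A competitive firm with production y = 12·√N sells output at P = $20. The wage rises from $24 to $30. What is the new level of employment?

From P·MP_N = w with MP_N = 6·N^(-1/2), the labor demand is N(w) = (120/w)^(2).
At w = 24: N = 25. At w = 30: N = 16.

N* = 16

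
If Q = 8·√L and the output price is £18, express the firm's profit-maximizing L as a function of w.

L(w) = 5184/w²

MP_L = (1/2)·8·L^(-1/2) = 4·L^(-1/2).
Setting P·MP_L = w: 72·L^(-1/2) = w.
Solving for L: L^(-1/2) = w/72, so L = (72/w)^(2).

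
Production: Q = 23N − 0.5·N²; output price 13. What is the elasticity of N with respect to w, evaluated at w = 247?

ε = -4.75

From P·MP_N = w with MP_N = 23 − N, labor demand is N(w) = 23 − w/13.
dN/dw = −1/(13) = -1/13.
At w = 247, N = 4, so ε = (dN/dw)·(w/N) = (-1/13)·(247/4) = -4.75.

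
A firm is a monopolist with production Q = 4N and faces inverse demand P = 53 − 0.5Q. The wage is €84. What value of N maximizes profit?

Marginal revenue from the inverse demand is MR = 53 − Q.
The marginal product is MP_N = 4.
A monopolist hires until marginal revenue product equals the wage: MR·MP_N = w.
(53 − 4N)·4 = 84, so N = 8.

N* = 8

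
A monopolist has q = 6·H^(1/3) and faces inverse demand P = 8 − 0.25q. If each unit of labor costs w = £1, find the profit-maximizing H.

Marginal revenue from the inverse demand is MR = 8 − 0.5q.
The marginal product is MP_H = 2·H^(-2/3).
A monopolist hires until marginal revenue product equals the wage: MR·MP_H = w.
At H, q = 6·H^(1/3). Substituting and solving: (8 − 3·H^(1/3))·2·H^(-2/3) = 1 gives H = 8.

H* = 8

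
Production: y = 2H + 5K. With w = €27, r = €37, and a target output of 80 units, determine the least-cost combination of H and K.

H* = 0, K* = 16

The inputs are perfect substitutes, so the firm uses whichever has the lower cost per unit of output.
Cost per unit of output via H is w/2 = 13.5; via K it is r/5 = 7.4. K is cheaper.
Producing y = 80 with K alone: H = 0, K = 16.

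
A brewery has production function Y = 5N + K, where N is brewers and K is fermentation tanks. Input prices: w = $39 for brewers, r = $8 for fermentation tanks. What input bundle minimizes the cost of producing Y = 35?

The inputs are perfect substitutes, so the firm uses whichever has the lower cost per unit of output.
Cost per unit of output via N is 7.8; via K it is 8. N is cheaper.
Producing Y = 35 with N alone: N = 7, K = 0.

N* = 7, K* = 0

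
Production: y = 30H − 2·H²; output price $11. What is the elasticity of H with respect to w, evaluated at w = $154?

ε = -0.875

From P·MP_H = w with MP_H = 30 − 4H, labor demand is H(w) = (30 − w/11)/4.
dH/dw = −1/(44) = -1/44.
At w = 154, H = 4, so ε = (dH/dw)·(w/H) = (-1/44)·(154/4) = -0.875.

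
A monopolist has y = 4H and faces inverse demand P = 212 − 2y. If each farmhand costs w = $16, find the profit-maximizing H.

H* = 13

Marginal revenue from the inverse demand is MR = 212 − 4y.
The marginal product is MP_H = 4.
A monopolist hires until marginal revenue product equals the wage: MR·MP_H = w.
(212 − 16H)·4 = 16, so H = 13.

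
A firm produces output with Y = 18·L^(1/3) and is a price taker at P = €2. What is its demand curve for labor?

MP_L = (1/3)·18·L^(-2/3) = 6·L^(-2/3).
Setting P·MP_L = w: 12·L^(-2/3) = w.
Solving for L: L^(-2/3) = w/12, so L = (12/w)^(3/2).

L(w) = (12/w)^(3/2)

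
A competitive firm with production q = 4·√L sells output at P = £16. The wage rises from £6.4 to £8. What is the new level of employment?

L* = 16

From P·MP_L = w with MP_L = 2·L^(-1/2), the labor demand is L(w) = (32/w)^(2).
At w = 6.4: L = 25. At w = 8: L = 16.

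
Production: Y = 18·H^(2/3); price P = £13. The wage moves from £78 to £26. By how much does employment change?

From P·MP_H = w with MP_H = 12·H^(-1/3), the labor demand is H(w) = (156/w)^(3).
At w = 78: H = 8. At w = 26: H = 216.
ΔH = 216 − 8 = 208.

ΔH = 208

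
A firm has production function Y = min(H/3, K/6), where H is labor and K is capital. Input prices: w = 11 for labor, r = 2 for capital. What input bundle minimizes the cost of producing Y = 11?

H* = 33, K* = 66

With a fixed-proportions technology, the cost-minimizing bundle uses no slack in either input: H/3 = K/6 = Y.
So H = 3·11 = 33 and K = 6·11 = 66.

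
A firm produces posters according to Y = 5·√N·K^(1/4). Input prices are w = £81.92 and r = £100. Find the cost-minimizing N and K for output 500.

Cost minimization requires the marginal rate of technical substitution to equal the input-price ratio: MP_N/MP_K = w/r.
Here MP_N/MP_K = (1/2)·(K/N)/(1/4) = 2·(K/N). Setting this equal to 81.92/100 = 0.8192 gives K = 0.4096N.
Substituting into Y = 500: 5·N^(1/2)·(0.4096N)^(1/4) = 500.
Solving, N = 625 and K = 256.

N* = 625, K* = 256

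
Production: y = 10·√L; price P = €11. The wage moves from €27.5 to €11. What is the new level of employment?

From P·MP_L = w with MP_L = 5·L^(-1/2), the labor demand is L(w) = (55/w)^(2).
At w = 27.5: L = 4. At w = 11: L = 25.

L* = 25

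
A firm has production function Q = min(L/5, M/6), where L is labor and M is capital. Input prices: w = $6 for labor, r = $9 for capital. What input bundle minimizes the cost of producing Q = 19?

With a fixed-proportions technology, the cost-minimizing bundle uses no slack in either input: L/5 = M/6 = Q.
So L = 5·19 = 95 and M = 6·19 = 114.

L* = 95, M* = 114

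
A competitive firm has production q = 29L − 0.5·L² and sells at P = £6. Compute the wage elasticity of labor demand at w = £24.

ε = -0.16

From P·MP_L = w with MP_L = 29 − L, labor demand is L(w) = 29 − w/6.
dL/dw = −1/(6) = -1/6.
At w = 24, L = 25, so ε = (dL/dw)·(w/L) = (-1/6)·(24/25) = -0.16.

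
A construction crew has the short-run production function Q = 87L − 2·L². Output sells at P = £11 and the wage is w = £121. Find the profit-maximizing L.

L* = 19

The marginal product of L is MP_L = 87 − 4L.
A price-taking firm hires until the value of the marginal product equals the wage: P·MP_L = w, so 11·(87 − 4L) = 121.
Then 87 − 4L = 11, giving L = 19.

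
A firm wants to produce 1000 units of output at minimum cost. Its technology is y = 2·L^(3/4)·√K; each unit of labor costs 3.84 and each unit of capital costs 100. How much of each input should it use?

L* = 625, K* = 16

Cost minimization requires the marginal rate of technical substitution to equal the input-price ratio: MP_L/MP_K = w/r.
Here MP_L/MP_K = (3/4)·(K/L)/(1/2) = 1.5·(K/L). Setting this equal to 3.84/100 = 0.0384 gives K = 0.0256L.
Substituting into y = 1000: 2·L^(3/4)·(0.0256L)^(1/2) = 1000.
Solving, L = 625 and K = 16.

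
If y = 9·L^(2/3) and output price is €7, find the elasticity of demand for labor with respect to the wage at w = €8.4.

MP_L = (2/3)·9·L^(-1/3), so P·MP_L = w gives 42·L^(-1/3) = w.
Solving, L(w) = (42/w)^(3). This is a constant-elasticity form: L ∝ w^(−3), so ε = −3.

ε = -3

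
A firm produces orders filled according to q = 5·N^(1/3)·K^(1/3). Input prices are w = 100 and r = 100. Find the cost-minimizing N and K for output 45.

Cost minimization requires the marginal rate of technical substitution to equal the input-price ratio: MP_N/MP_K = w/r.
Here MP_N/MP_K = (1/3)·(K/N)/(1/3) = (K/N). Setting this equal to 100/100 = 1 gives K = N.
Substituting into q = 45: 5·N^(1/3)·(N)^(1/3) = 45.
Solving, N = 27 and K = 27.

N* = 27, K* = 27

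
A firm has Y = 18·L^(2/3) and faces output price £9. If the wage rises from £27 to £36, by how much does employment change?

ΔL = -37

From P·MP_L = w with MP_L = 12·L^(-1/3), the labor demand is L(w) = (108/w)^(3).
At w = 27: L = 64. At w = 36: L = 27.
ΔL = 27 − 64 = -37.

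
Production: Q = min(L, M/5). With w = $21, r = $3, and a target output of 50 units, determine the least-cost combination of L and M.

L* = 50, M* = 250

With a fixed-proportions technology, the cost-minimizing bundle uses no slack in either input: L = M/5 = Q.
So L = 50 and M = 5·50 = 250.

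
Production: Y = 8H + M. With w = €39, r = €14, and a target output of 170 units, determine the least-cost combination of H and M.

H* = 21.25, M* = 0

The inputs are perfect substitutes, so the firm uses whichever has the lower cost per unit of output.
Cost per unit of output via H is 4.875; via M it is 14. H is cheaper.
Producing Y = 170 with H alone: H = 21.25, M = 0.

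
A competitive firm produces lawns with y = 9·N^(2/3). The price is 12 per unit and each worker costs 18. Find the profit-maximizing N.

MP_N = (2/3)·9·N^(-1/3) = 6·N^(-1/3).
Profit maximization for a price taker requires P·MP_N = w: 12·6·N^(-1/3) = 18.
So N^(-1/3) = 0.25, which gives N = 64.

N* = 64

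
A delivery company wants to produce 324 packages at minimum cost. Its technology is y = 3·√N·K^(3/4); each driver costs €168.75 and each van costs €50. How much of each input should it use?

Cost minimization requires the marginal rate of technical substitution to equal the input-price ratio: MP_N/MP_K = w/r.
Here MP_N/MP_K = (1/2)·(K/N)/(3/4) = (2/3)·(K/N). Setting this equal to 168.75/50 = 3.375 gives K = 5.0625N.
Substituting into y = 324: 3·N^(1/2)·(5.0625N)^(3/4) = 324.
Solving, N = 16 and K = 81.

N* = 16, K* = 81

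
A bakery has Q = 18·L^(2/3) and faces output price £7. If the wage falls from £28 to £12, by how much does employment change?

ΔL = 316

From P·MP_L = w with MP_L = 12·L^(-1/3), the labor demand is L(w) = (84/w)^(3).
At w = 28: L = 27. At w = 12: L = 343.
ΔL = 343 − 27 = 316.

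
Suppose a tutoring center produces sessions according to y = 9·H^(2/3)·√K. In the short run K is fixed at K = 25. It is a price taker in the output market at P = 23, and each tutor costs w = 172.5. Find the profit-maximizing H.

H* = 64

With K = 25, MP_H = (2/3)·9·H^(-1/3)·25^(1/2) = 30·H^(-1/3).
Profit maximization for a price taker requires P·MP_H = w: 23·30·H^(-1/3) = 172.5.
So H^(-1/3) = 0.25, which gives H = 64.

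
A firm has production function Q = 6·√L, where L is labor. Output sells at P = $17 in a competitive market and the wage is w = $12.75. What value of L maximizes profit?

MP_L = (1/2)·6·L^(-1/2) = 3·L^(-1/2).
Profit maximization for a price taker requires P·MP_L = w: 17·3·L^(-1/2) = 12.75.
So L^(-1/2) = 0.25, which gives L = 16.

L* = 16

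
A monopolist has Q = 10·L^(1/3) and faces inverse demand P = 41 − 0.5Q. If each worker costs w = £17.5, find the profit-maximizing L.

Marginal revenue from the inverse demand is MR = 41 − Q.
The marginal product is MP_L = (10/3)·L^(-2/3).
A monopolist hires until marginal revenue product equals the wage: MR·MP_L = w.
At L, Q = 10·L^(1/3). Substituting and solving: (41 − 10·L^(1/3))·(10/3)·L^(-2/3) = 17.5 gives L = 8.

L* = 8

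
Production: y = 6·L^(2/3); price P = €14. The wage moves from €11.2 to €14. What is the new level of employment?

From P·MP_L = w with MP_L = 4·L^(-1/3), the labor demand is L(w) = (56/w)^(3).
At w = 11.2: L = 125. At w = 14: L = 64.

L* = 64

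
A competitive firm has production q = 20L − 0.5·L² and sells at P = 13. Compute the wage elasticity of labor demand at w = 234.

From P·MP_L = w with MP_L = 20 − L, labor demand is L(w) = 20 − w/13.
dL/dw = −1/(13) = -1/13.
At w = 234, L = 2, so ε = (dL/dw)·(w/L) = (-1/13)·(234/2) = -9.

ε = -9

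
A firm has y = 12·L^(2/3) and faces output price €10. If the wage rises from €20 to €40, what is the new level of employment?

From P·MP_L = w with MP_L = 8·L^(-1/3), the labor demand is L(w) = (80/w)^(3).
At w = 20: L = 64. At w = 40: L = 8.

L* = 8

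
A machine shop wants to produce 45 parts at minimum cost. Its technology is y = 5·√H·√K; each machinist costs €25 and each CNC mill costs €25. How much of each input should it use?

H* = 9, K* = 9

Cost minimization requires the marginal rate of technical substitution to equal the input-price ratio: MP_H/MP_K = w/r.
Here MP_H/MP_K = (1/2)·(K/H)/(1/2) = (K/H). Setting this equal to 25/25 = 1 gives K = H.
Substituting into y = 45: 5·H^(1/2)·(H)^(1/2) = 45.
Solving, H = 9 and K = 9.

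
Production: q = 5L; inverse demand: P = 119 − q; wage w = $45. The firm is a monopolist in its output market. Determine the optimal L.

L* = 11

Marginal revenue from the inverse demand is MR = 119 − 2q.
The marginal product is MP_L = 5.
A monopolist hires until marginal revenue product equals the wage: MR·MP_L = w.
(119 − 10L)·5 = 45, so L = 11.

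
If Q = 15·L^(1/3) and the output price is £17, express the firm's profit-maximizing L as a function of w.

MP_L = (1/3)·15·L^(-2/3) = 5·L^(-2/3).
Setting P·MP_L = w: 85·L^(-2/3) = w.
Solving for L: L^(-2/3) = w/85, so L = (85/w)^(3/2).

L(w) = (85/w)^(3/2)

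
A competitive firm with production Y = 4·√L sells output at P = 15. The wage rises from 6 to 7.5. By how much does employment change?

From P·MP_L = w with MP_L = 2·L^(-1/2), the labor demand is L(w) = (30/w)^(2).
At w = 6: L = 25. At w = 7.5: L = 16.
ΔL = 16 − 25 = -9.

ΔL = -9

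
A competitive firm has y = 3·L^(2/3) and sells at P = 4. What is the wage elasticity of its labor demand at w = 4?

MP_L = (2/3)·3·L^(-1/3), so P·MP_L = w gives 8·L^(-1/3) = w.
Solving, L(w) = (8/w)^(3). This is a constant-elasticity form: L ∝ w^(−3), so ε = −3.

ε = -3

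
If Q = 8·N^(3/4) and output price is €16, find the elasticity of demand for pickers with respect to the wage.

ε = -4

MP_N = (3/4)·8·N^(-1/4), so P·MP_N = w gives 96·N^(-1/4) = w.
Solving, N(w) = (96/w)^(4). This is a constant-elasticity form: N ∝ w^(−4), so ε = −4.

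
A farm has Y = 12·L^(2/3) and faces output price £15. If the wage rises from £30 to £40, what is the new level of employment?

From P·MP_L = w with MP_L = 8·L^(-1/3), the labor demand is L(w) = (120/w)^(3).
At w = 30: L = 64. At w = 40: L = 27.

L* = 27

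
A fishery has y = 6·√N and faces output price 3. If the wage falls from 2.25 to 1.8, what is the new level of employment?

N* = 25

From P·MP_N = w with MP_N = 3·N^(-1/2), the labor demand is N(w) = (9/w)^(2).
At w = 2.25: N = 16. At w = 1.8: N = 25.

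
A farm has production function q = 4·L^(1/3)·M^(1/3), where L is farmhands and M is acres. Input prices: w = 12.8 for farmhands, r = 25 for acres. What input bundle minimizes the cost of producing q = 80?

Cost minimization requires the marginal rate of technical substitution to equal the input-price ratio: MP_L/MP_M = w/r.
Here MP_L/MP_M = (1/3)·(M/L)/(1/3) = (M/L). Setting this equal to 12.8/25 = 0.512 gives M = 0.512L.
Substituting into q = 80: 4·L^(1/3)·(0.512L)^(1/3) = 80.
Solving, L = 125 and M = 64.

L* = 125, M* = 64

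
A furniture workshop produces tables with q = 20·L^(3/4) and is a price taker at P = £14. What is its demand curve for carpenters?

L(w) = (210/w)^(4)

MP_L = (3/4)·20·L^(-1/4) = 15·L^(-1/4).
Setting P·MP_L = w: 210·L^(-1/4) = w.
Solving for L: L^(-1/4) = w/210, so L = (210/w)^(4).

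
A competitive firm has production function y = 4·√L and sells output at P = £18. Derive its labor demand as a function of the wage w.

L(w) = 1296/w²

MP_L = (1/2)·4·L^(-1/2) = 2·L^(-1/2).
Setting P·MP_L = w: 36·L^(-1/2) = w.
Solving for L: L^(-1/2) = w/36, so L = (36/w)^(2).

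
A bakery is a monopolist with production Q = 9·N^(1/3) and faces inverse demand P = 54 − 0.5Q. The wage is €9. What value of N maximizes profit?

N* = 27

Marginal revenue from the inverse demand is MR = 54 − Q.
The marginal product is MP_N = 3·N^(-2/3).
A monopolist hires until marginal revenue product equals the wage: MR·MP_N = w.
At N, Q = 9·N^(1/3). Substituting and solving: (54 − 9·N^(1/3))·3·N^(-2/3) = 9 gives N = 27.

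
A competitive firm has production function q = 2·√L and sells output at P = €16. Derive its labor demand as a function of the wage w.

L(w) = 256/w²

MP_L = (1/2)·2·L^(-1/2) = L^(-1/2).
Setting P·MP_L = w: 16·L^(-1/2) = w.
Solving for L: L^(-1/2) = w/16, so L = (16/w)^(2).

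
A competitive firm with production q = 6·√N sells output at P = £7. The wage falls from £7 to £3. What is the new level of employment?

From P·MP_N = w with MP_N = 3·N^(-1/2), the labor demand is N(w) = (21/w)^(2).
At w = 7: N = 9. At w = 3: N = 49.

N* = 49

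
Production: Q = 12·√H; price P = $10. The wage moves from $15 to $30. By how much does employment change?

ΔH = -12

From P·MP_H = w with MP_H = 6·H^(-1/2), the labor demand is H(w) = (60/w)^(2).
At w = 15: H = 16. At w = 30: H = 4.
ΔH = 4 − 16 = -12.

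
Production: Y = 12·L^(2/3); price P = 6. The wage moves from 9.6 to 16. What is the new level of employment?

L* = 27

From P·MP_L = w with MP_L = 8·L^(-1/3), the labor demand is L(w) = (48/w)^(3).
At w = 9.6: L = 125. At w = 16: L = 27.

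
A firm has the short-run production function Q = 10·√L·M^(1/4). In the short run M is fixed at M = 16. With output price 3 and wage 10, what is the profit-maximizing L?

With M = 16, MP_L = (1/2)·10·L^(-1/2)·16^(1/4) = 10·L^(-1/2).
Profit maximization for a price taker requires P·MP_L = w: 3·10·L^(-1/2) = 10.
So L^(-1/2) = 1/3, which gives L = 9.

L* = 9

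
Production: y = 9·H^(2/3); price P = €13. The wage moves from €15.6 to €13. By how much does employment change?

ΔH = 91

From P·MP_H = w with MP_H = 6·H^(-1/3), the labor demand is H(w) = (78/w)^(3).
At w = 15.6: H = 125. At w = 13: H = 216.
ΔH = 216 − 125 = 91.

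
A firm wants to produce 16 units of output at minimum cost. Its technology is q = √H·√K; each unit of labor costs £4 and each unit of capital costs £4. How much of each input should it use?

Cost minimization requires the marginal rate of technical substitution to equal the input-price ratio: MP_H/MP_K = w/r.
Here MP_H/MP_K = (1/2)·(K/H)/(1/2) = (K/H). Setting this equal to 4/4 = 1 gives K = H.
Substituting into q = 16: H^(1/2)·(H)^(1/2) = 16.
Solving, H = 16 and K = 16.

H* = 16, K* = 16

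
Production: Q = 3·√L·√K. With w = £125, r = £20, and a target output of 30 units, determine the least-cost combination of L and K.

L* = 4, K* = 25

Cost minimization requires the marginal rate of technical substitution to equal the input-price ratio: MP_L/MP_K = w/r.
Here MP_L/MP_K = (1/2)·(K/L)/(1/2) = (K/L). Setting this equal to 125/20 = 6.25 gives K = 6.25L.
Substituting into Q = 30: 3·L^(1/2)·(6.25L)^(1/2) = 30.
Solving, L = 4 and K = 25.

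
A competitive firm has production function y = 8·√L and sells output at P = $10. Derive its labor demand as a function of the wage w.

MP_L = (1/2)·8·L^(-1/2) = 4·L^(-1/2).
Setting P·MP_L = w: 40·L^(-1/2) = w.
Solving for L: L^(-1/2) = w/40, so L = (40/w)^(2).

L(w) = 1600/w²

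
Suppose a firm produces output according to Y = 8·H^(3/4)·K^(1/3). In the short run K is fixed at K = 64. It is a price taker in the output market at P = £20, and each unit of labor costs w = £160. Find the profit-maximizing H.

With K = 64, MP_H = (3/4)·8·H^(-1/4)·64^(1/3) = 24·H^(-1/4).
Profit maximization for a price taker requires P·MP_H = w: 20·24·H^(-1/4) = 160.
So H^(-1/4) = 1/3, which gives H = 81.

H* = 81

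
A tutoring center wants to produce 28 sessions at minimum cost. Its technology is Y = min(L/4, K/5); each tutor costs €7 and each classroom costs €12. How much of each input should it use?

With a fixed-proportions technology, the cost-minimizing bundle uses no slack in either input: L/4 = K/5 = Y.
So L = 4·28 = 112 and K = 5·28 = 140.

L* = 112, K* = 140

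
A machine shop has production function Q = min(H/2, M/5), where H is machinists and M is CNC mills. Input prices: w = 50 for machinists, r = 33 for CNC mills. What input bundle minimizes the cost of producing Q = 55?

H* = 110, M* = 275

With a fixed-proportions technology, the cost-minimizing bundle uses no slack in either input: H/2 = M/5 = Q.
So H = 2·55 = 110 and M = 5·55 = 275.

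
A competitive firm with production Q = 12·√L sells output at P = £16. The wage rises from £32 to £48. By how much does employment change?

ΔL = -5

From P·MP_L = w with MP_L = 6·L^(-1/2), the labor demand is L(w) = (96/w)^(2).
At w = 32: L = 9. At w = 48: L = 4.
ΔL = 4 − 9 = -5.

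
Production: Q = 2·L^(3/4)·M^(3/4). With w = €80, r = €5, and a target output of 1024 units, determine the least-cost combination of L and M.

L* = 16, M* = 256

Cost minimization requires the marginal rate of technical substitution to equal the input-price ratio: MP_L/MP_M = w/r.
Here MP_L/MP_M = (3/4)·(M/L)/(3/4) = (M/L). Setting this equal to 80/5 = 16 gives M = 16L.
Substituting into Q = 1024: 2·L^(3/4)·(16L)^(3/4) = 1024.
Solving, L = 16 and M = 256.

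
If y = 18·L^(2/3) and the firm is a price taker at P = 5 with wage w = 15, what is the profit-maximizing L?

MP_L = (2/3)·18·L^(-1/3) = 12·L^(-1/3).
Profit maximization for a price taker requires P·MP_L = w: 5·12·L^(-1/3) = 15.
So L^(-1/3) = 0.25, which gives L = 64.

L* = 64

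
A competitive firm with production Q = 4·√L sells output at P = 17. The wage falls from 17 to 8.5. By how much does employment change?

From P·MP_L = w with MP_L = 2·L^(-1/2), the labor demand is L(w) = (34/w)^(2).
At w = 17: L = 4. At w = 8.5: L = 16.
ΔL = 16 − 4 = 12.

ΔL = 12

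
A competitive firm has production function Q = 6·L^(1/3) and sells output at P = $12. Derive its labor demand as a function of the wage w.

MP_L = (1/3)·6·L^(-2/3) = 2·L^(-2/3).
Setting P·MP_L = w: 24·L^(-2/3) = w.
Solving for L: L^(-2/3) = w/24, so L = (24/w)^(3/2).

L(w) = (24/w)^(3/2)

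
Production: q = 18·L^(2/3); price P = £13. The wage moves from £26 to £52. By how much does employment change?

From P·MP_L = w with MP_L = 12·L^(-1/3), the labor demand is L(w) = (156/w)^(3).
At w = 26: L = 216. At w = 52: L = 27.
ΔL = 27 − 216 = -189.

ΔL = -189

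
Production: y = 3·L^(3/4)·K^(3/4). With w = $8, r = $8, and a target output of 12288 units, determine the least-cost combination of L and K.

L* = 256, K* = 256

Cost minimization requires the marginal rate of technical substitution to equal the input-price ratio: MP_L/MP_K = w/r.
Here MP_L/MP_K = (3/4)·(K/L)/(3/4) = (K/L). Setting this equal to 8/8 = 1 gives K = L.
Substituting into y = 12288: 3·L^(3/4)·(L)^(3/4) = 12288.
Solving, L = 256 and K = 256.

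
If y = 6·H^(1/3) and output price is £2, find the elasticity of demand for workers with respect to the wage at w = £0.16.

MP_H = (1/3)·6·H^(-2/3), so P·MP_H = w gives 4·H^(-2/3) = w.
Solving, H(w) = (4/w)^(3/2). This is a constant-elasticity form: H ∝ w^(−3/2), so ε = −3/2.

ε = -1.5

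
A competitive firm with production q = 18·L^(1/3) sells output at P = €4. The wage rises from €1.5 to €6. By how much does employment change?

ΔL = -56

From P·MP_L = w with MP_L = 6·L^(-2/3), the labor demand is L(w) = (24/w)^(3/2).
At w = 1.5: L = 64. At w = 6: L = 8.
ΔL = 8 − 64 = -56.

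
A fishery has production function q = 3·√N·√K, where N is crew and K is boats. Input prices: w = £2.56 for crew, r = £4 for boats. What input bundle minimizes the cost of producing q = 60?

N* = 25, K* = 16

Cost minimization requires the marginal rate of technical substitution to equal the input-price ratio: MP_N/MP_K = w/r.
Here MP_N/MP_K = (1/2)·(K/N)/(1/2) = (K/N). Setting this equal to 2.56/4 = 0.64 gives K = 0.64N.
Substituting into q = 60: 3·N^(1/2)·(0.64N)^(1/2) = 60.
Solving, N = 25 and K = 16.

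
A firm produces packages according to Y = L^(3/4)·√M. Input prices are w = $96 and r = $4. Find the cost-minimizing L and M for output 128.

Cost minimization requires the marginal rate of technical substitution to equal the input-price ratio: MP_L/MP_M = w/r.
Here MP_L/MP_M = (3/4)·(M/L)/(1/2) = 1.5·(M/L). Setting this equal to 96/4 = 24 gives M = 16L.
Substituting into Y = 128: L^(3/4)·(16L)^(1/2) = 128.
Solving, L = 16 and M = 256.

L* = 16, M* = 256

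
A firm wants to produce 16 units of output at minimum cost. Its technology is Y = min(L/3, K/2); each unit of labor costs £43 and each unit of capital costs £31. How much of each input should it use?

L* = 48, K* = 32

With a fixed-proportions technology, the cost-minimizing bundle uses no slack in either input: L/3 = K/2 = Y.
So L = 3·16 = 48 and K = 2·16 = 32.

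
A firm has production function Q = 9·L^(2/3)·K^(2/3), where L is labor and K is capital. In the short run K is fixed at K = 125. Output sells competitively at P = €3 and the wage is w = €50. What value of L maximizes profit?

L* = 729

With K = 125, MP_L = (2/3)·9·L^(-1/3)·125^(2/3) = 150·L^(-1/3).
Profit maximization for a price taker requires P·MP_L = w: 3·150·L^(-1/3) = 50.
So L^(-1/3) = 1/9, which gives L = 729.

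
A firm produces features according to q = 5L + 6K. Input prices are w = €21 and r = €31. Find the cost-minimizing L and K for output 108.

The inputs are perfect substitutes, so the firm uses whichever has the lower cost per unit of output.
Cost per unit of output via L is w/5 = 4.2; via K it is r/6 = 31/6. L is cheaper.
Producing q = 108 with L alone: L = 21.6, K = 0.

L* = 21.6, K* = 0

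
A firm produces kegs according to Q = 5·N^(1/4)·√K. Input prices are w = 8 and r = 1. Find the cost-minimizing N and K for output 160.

N* = 16, K* = 256

Cost minimization requires the marginal rate of technical substitution to equal the input-price ratio: MP_N/MP_K = w/r.
Here MP_N/MP_K = (1/4)·(K/N)/(1/2) = 0.5·(K/N). Setting this equal to 8/1 = 8 gives K = 16N.
Substituting into Q = 160: 5·N^(1/4)·(16N)^(1/2) = 160.
Solving, N = 16 and K = 256.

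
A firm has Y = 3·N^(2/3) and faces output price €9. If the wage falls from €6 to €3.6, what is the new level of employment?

From P·MP_N = w with MP_N = 2·N^(-1/3), the labor demand is N(w) = (18/w)^(3).
At w = 6: N = 27. At w = 3.6: N = 125.

N* = 125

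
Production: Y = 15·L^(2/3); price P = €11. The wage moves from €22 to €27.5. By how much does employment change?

ΔL = -61

From P·MP_L = w with MP_L = 10·L^(-1/3), the labor demand is L(w) = (110/w)^(3).
At w = 22: L = 125. At w = 27.5: L = 64.
ΔL = 64 − 125 = -61.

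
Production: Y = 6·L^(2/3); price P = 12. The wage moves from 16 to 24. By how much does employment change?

From P·MP_L = w with MP_L = 4·L^(-1/3), the labor demand is L(w) = (48/w)^(3).
At w = 16: L = 27. At w = 24: L = 8.
ΔL = 8 − 27 = -19.

ΔL = -19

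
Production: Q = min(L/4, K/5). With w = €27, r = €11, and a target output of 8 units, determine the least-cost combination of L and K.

L* = 32, K* = 40

With a fixed-proportions technology, the cost-minimizing bundle uses no slack in either input: L/4 = K/5 = Q.
So L = 4·8 = 32 and K = 5·8 = 40.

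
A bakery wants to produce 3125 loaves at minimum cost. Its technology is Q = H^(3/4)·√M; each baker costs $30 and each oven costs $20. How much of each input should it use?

Cost minimization requires the marginal rate of technical substitution to equal the input-price ratio: MP_H/MP_M = w/r.
Here MP_H/MP_M = (3/4)·(M/H)/(1/2) = 1.5·(M/H). Setting this equal to 30/20 = 1.5 gives M = H.
Substituting into Q = 3125: H^(3/4)·(H)^(1/2) = 3125.
Solving, H = 625 and M = 625.

H* = 625, M* = 625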